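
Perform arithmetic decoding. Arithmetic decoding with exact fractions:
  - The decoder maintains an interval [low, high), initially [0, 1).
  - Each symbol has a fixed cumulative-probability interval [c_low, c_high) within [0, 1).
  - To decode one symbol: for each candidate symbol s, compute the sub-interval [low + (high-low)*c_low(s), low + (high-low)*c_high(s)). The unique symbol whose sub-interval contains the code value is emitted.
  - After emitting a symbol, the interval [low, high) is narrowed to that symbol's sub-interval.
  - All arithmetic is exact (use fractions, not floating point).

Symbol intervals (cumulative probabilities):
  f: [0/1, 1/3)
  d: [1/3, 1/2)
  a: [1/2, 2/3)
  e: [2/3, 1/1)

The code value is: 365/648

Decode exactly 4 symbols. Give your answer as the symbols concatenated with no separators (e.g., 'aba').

Answer: adfe

Derivation:
Step 1: interval [0/1, 1/1), width = 1/1 - 0/1 = 1/1
  'f': [0/1 + 1/1*0/1, 0/1 + 1/1*1/3) = [0/1, 1/3)
  'd': [0/1 + 1/1*1/3, 0/1 + 1/1*1/2) = [1/3, 1/2)
  'a': [0/1 + 1/1*1/2, 0/1 + 1/1*2/3) = [1/2, 2/3) <- contains code 365/648
  'e': [0/1 + 1/1*2/3, 0/1 + 1/1*1/1) = [2/3, 1/1)
  emit 'a', narrow to [1/2, 2/3)
Step 2: interval [1/2, 2/3), width = 2/3 - 1/2 = 1/6
  'f': [1/2 + 1/6*0/1, 1/2 + 1/6*1/3) = [1/2, 5/9)
  'd': [1/2 + 1/6*1/3, 1/2 + 1/6*1/2) = [5/9, 7/12) <- contains code 365/648
  'a': [1/2 + 1/6*1/2, 1/2 + 1/6*2/3) = [7/12, 11/18)
  'e': [1/2 + 1/6*2/3, 1/2 + 1/6*1/1) = [11/18, 2/3)
  emit 'd', narrow to [5/9, 7/12)
Step 3: interval [5/9, 7/12), width = 7/12 - 5/9 = 1/36
  'f': [5/9 + 1/36*0/1, 5/9 + 1/36*1/3) = [5/9, 61/108) <- contains code 365/648
  'd': [5/9 + 1/36*1/3, 5/9 + 1/36*1/2) = [61/108, 41/72)
  'a': [5/9 + 1/36*1/2, 5/9 + 1/36*2/3) = [41/72, 31/54)
  'e': [5/9 + 1/36*2/3, 5/9 + 1/36*1/1) = [31/54, 7/12)
  emit 'f', narrow to [5/9, 61/108)
Step 4: interval [5/9, 61/108), width = 61/108 - 5/9 = 1/108
  'f': [5/9 + 1/108*0/1, 5/9 + 1/108*1/3) = [5/9, 181/324)
  'd': [5/9 + 1/108*1/3, 5/9 + 1/108*1/2) = [181/324, 121/216)
  'a': [5/9 + 1/108*1/2, 5/9 + 1/108*2/3) = [121/216, 91/162)
  'e': [5/9 + 1/108*2/3, 5/9 + 1/108*1/1) = [91/162, 61/108) <- contains code 365/648
  emit 'e', narrow to [91/162, 61/108)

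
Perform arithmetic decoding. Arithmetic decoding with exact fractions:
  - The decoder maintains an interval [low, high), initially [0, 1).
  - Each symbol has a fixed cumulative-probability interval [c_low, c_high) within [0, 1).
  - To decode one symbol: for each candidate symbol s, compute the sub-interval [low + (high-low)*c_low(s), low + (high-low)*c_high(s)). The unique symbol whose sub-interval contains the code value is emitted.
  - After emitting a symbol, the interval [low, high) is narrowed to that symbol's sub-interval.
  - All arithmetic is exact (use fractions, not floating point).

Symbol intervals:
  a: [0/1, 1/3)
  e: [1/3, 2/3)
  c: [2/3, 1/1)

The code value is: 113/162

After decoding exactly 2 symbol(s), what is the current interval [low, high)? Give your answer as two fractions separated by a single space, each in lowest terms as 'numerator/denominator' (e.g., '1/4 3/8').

Step 1: interval [0/1, 1/1), width = 1/1 - 0/1 = 1/1
  'a': [0/1 + 1/1*0/1, 0/1 + 1/1*1/3) = [0/1, 1/3)
  'e': [0/1 + 1/1*1/3, 0/1 + 1/1*2/3) = [1/3, 2/3)
  'c': [0/1 + 1/1*2/3, 0/1 + 1/1*1/1) = [2/3, 1/1) <- contains code 113/162
  emit 'c', narrow to [2/3, 1/1)
Step 2: interval [2/3, 1/1), width = 1/1 - 2/3 = 1/3
  'a': [2/3 + 1/3*0/1, 2/3 + 1/3*1/3) = [2/3, 7/9) <- contains code 113/162
  'e': [2/3 + 1/3*1/3, 2/3 + 1/3*2/3) = [7/9, 8/9)
  'c': [2/3 + 1/3*2/3, 2/3 + 1/3*1/1) = [8/9, 1/1)
  emit 'a', narrow to [2/3, 7/9)

Answer: 2/3 7/9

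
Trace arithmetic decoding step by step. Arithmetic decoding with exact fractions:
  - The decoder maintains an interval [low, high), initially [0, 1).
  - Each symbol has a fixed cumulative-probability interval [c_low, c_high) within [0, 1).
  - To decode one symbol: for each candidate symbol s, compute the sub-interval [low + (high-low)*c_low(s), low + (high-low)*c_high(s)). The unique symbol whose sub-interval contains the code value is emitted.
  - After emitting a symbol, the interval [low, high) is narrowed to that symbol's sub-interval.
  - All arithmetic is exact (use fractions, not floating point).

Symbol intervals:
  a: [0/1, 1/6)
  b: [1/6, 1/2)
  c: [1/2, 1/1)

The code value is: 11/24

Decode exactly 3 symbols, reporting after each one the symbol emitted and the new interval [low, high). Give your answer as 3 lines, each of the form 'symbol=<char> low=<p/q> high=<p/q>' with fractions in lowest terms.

Answer: symbol=b low=1/6 high=1/2
symbol=c low=1/3 high=1/2
symbol=c low=5/12 high=1/2

Derivation:
Step 1: interval [0/1, 1/1), width = 1/1 - 0/1 = 1/1
  'a': [0/1 + 1/1*0/1, 0/1 + 1/1*1/6) = [0/1, 1/6)
  'b': [0/1 + 1/1*1/6, 0/1 + 1/1*1/2) = [1/6, 1/2) <- contains code 11/24
  'c': [0/1 + 1/1*1/2, 0/1 + 1/1*1/1) = [1/2, 1/1)
  emit 'b', narrow to [1/6, 1/2)
Step 2: interval [1/6, 1/2), width = 1/2 - 1/6 = 1/3
  'a': [1/6 + 1/3*0/1, 1/6 + 1/3*1/6) = [1/6, 2/9)
  'b': [1/6 + 1/3*1/6, 1/6 + 1/3*1/2) = [2/9, 1/3)
  'c': [1/6 + 1/3*1/2, 1/6 + 1/3*1/1) = [1/3, 1/2) <- contains code 11/24
  emit 'c', narrow to [1/3, 1/2)
Step 3: interval [1/3, 1/2), width = 1/2 - 1/3 = 1/6
  'a': [1/3 + 1/6*0/1, 1/3 + 1/6*1/6) = [1/3, 13/36)
  'b': [1/3 + 1/6*1/6, 1/3 + 1/6*1/2) = [13/36, 5/12)
  'c': [1/3 + 1/6*1/2, 1/3 + 1/6*1/1) = [5/12, 1/2) <- contains code 11/24
  emit 'c', narrow to [5/12, 1/2)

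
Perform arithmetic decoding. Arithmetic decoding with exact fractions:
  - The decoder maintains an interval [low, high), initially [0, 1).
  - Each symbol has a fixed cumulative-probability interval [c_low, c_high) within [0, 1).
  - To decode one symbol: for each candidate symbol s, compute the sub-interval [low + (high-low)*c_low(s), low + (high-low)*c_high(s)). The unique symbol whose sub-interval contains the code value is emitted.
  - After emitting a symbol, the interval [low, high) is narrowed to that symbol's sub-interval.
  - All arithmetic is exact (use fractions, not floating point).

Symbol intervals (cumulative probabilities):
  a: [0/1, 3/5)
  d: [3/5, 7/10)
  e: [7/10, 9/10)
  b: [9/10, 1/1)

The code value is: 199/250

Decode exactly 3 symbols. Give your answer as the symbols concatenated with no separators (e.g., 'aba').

Answer: eae

Derivation:
Step 1: interval [0/1, 1/1), width = 1/1 - 0/1 = 1/1
  'a': [0/1 + 1/1*0/1, 0/1 + 1/1*3/5) = [0/1, 3/5)
  'd': [0/1 + 1/1*3/5, 0/1 + 1/1*7/10) = [3/5, 7/10)
  'e': [0/1 + 1/1*7/10, 0/1 + 1/1*9/10) = [7/10, 9/10) <- contains code 199/250
  'b': [0/1 + 1/1*9/10, 0/1 + 1/1*1/1) = [9/10, 1/1)
  emit 'e', narrow to [7/10, 9/10)
Step 2: interval [7/10, 9/10), width = 9/10 - 7/10 = 1/5
  'a': [7/10 + 1/5*0/1, 7/10 + 1/5*3/5) = [7/10, 41/50) <- contains code 199/250
  'd': [7/10 + 1/5*3/5, 7/10 + 1/5*7/10) = [41/50, 21/25)
  'e': [7/10 + 1/5*7/10, 7/10 + 1/5*9/10) = [21/25, 22/25)
  'b': [7/10 + 1/5*9/10, 7/10 + 1/5*1/1) = [22/25, 9/10)
  emit 'a', narrow to [7/10, 41/50)
Step 3: interval [7/10, 41/50), width = 41/50 - 7/10 = 3/25
  'a': [7/10 + 3/25*0/1, 7/10 + 3/25*3/5) = [7/10, 193/250)
  'd': [7/10 + 3/25*3/5, 7/10 + 3/25*7/10) = [193/250, 98/125)
  'e': [7/10 + 3/25*7/10, 7/10 + 3/25*9/10) = [98/125, 101/125) <- contains code 199/250
  'b': [7/10 + 3/25*9/10, 7/10 + 3/25*1/1) = [101/125, 41/50)
  emit 'e', narrow to [98/125, 101/125)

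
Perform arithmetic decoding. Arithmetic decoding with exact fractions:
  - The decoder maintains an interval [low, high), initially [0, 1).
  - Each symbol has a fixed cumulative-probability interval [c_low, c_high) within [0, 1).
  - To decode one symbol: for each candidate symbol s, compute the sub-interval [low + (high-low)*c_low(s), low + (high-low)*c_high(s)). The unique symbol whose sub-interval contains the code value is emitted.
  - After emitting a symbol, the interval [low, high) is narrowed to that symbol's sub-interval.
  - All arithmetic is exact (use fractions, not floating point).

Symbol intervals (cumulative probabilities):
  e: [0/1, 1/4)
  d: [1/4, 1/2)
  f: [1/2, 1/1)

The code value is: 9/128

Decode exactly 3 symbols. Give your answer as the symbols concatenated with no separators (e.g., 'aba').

Answer: ede

Derivation:
Step 1: interval [0/1, 1/1), width = 1/1 - 0/1 = 1/1
  'e': [0/1 + 1/1*0/1, 0/1 + 1/1*1/4) = [0/1, 1/4) <- contains code 9/128
  'd': [0/1 + 1/1*1/4, 0/1 + 1/1*1/2) = [1/4, 1/2)
  'f': [0/1 + 1/1*1/2, 0/1 + 1/1*1/1) = [1/2, 1/1)
  emit 'e', narrow to [0/1, 1/4)
Step 2: interval [0/1, 1/4), width = 1/4 - 0/1 = 1/4
  'e': [0/1 + 1/4*0/1, 0/1 + 1/4*1/4) = [0/1, 1/16)
  'd': [0/1 + 1/4*1/4, 0/1 + 1/4*1/2) = [1/16, 1/8) <- contains code 9/128
  'f': [0/1 + 1/4*1/2, 0/1 + 1/4*1/1) = [1/8, 1/4)
  emit 'd', narrow to [1/16, 1/8)
Step 3: interval [1/16, 1/8), width = 1/8 - 1/16 = 1/16
  'e': [1/16 + 1/16*0/1, 1/16 + 1/16*1/4) = [1/16, 5/64) <- contains code 9/128
  'd': [1/16 + 1/16*1/4, 1/16 + 1/16*1/2) = [5/64, 3/32)
  'f': [1/16 + 1/16*1/2, 1/16 + 1/16*1/1) = [3/32, 1/8)
  emit 'e', narrow to [1/16, 5/64)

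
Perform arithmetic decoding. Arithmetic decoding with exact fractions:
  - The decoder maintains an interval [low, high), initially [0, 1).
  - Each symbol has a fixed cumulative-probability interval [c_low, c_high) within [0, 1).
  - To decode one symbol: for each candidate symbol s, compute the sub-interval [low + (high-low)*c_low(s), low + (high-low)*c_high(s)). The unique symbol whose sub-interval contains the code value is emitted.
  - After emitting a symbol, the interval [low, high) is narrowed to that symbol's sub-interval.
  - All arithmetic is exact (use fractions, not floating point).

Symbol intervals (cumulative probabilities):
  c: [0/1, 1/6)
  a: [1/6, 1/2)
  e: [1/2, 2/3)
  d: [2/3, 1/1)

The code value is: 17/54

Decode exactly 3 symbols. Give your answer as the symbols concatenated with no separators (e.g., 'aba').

Step 1: interval [0/1, 1/1), width = 1/1 - 0/1 = 1/1
  'c': [0/1 + 1/1*0/1, 0/1 + 1/1*1/6) = [0/1, 1/6)
  'a': [0/1 + 1/1*1/6, 0/1 + 1/1*1/2) = [1/6, 1/2) <- contains code 17/54
  'e': [0/1 + 1/1*1/2, 0/1 + 1/1*2/3) = [1/2, 2/3)
  'd': [0/1 + 1/1*2/3, 0/1 + 1/1*1/1) = [2/3, 1/1)
  emit 'a', narrow to [1/6, 1/2)
Step 2: interval [1/6, 1/2), width = 1/2 - 1/6 = 1/3
  'c': [1/6 + 1/3*0/1, 1/6 + 1/3*1/6) = [1/6, 2/9)
  'a': [1/6 + 1/3*1/6, 1/6 + 1/3*1/2) = [2/9, 1/3) <- contains code 17/54
  'e': [1/6 + 1/3*1/2, 1/6 + 1/3*2/3) = [1/3, 7/18)
  'd': [1/6 + 1/3*2/3, 1/6 + 1/3*1/1) = [7/18, 1/2)
  emit 'a', narrow to [2/9, 1/3)
Step 3: interval [2/9, 1/3), width = 1/3 - 2/9 = 1/9
  'c': [2/9 + 1/9*0/1, 2/9 + 1/9*1/6) = [2/9, 13/54)
  'a': [2/9 + 1/9*1/6, 2/9 + 1/9*1/2) = [13/54, 5/18)
  'e': [2/9 + 1/9*1/2, 2/9 + 1/9*2/3) = [5/18, 8/27)
  'd': [2/9 + 1/9*2/3, 2/9 + 1/9*1/1) = [8/27, 1/3) <- contains code 17/54
  emit 'd', narrow to [8/27, 1/3)

Answer: aad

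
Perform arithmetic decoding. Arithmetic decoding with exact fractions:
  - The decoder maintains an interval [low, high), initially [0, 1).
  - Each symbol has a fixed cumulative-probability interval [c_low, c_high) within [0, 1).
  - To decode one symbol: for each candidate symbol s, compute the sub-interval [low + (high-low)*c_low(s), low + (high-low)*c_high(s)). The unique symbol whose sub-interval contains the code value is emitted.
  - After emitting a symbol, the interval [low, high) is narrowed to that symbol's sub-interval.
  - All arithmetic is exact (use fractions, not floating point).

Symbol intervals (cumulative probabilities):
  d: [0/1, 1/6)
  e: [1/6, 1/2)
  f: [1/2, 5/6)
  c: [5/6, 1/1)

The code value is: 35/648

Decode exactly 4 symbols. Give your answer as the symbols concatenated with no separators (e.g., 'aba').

Step 1: interval [0/1, 1/1), width = 1/1 - 0/1 = 1/1
  'd': [0/1 + 1/1*0/1, 0/1 + 1/1*1/6) = [0/1, 1/6) <- contains code 35/648
  'e': [0/1 + 1/1*1/6, 0/1 + 1/1*1/2) = [1/6, 1/2)
  'f': [0/1 + 1/1*1/2, 0/1 + 1/1*5/6) = [1/2, 5/6)
  'c': [0/1 + 1/1*5/6, 0/1 + 1/1*1/1) = [5/6, 1/1)
  emit 'd', narrow to [0/1, 1/6)
Step 2: interval [0/1, 1/6), width = 1/6 - 0/1 = 1/6
  'd': [0/1 + 1/6*0/1, 0/1 + 1/6*1/6) = [0/1, 1/36)
  'e': [0/1 + 1/6*1/6, 0/1 + 1/6*1/2) = [1/36, 1/12) <- contains code 35/648
  'f': [0/1 + 1/6*1/2, 0/1 + 1/6*5/6) = [1/12, 5/36)
  'c': [0/1 + 1/6*5/6, 0/1 + 1/6*1/1) = [5/36, 1/6)
  emit 'e', narrow to [1/36, 1/12)
Step 3: interval [1/36, 1/12), width = 1/12 - 1/36 = 1/18
  'd': [1/36 + 1/18*0/1, 1/36 + 1/18*1/6) = [1/36, 1/27)
  'e': [1/36 + 1/18*1/6, 1/36 + 1/18*1/2) = [1/27, 1/18) <- contains code 35/648
  'f': [1/36 + 1/18*1/2, 1/36 + 1/18*5/6) = [1/18, 2/27)
  'c': [1/36 + 1/18*5/6, 1/36 + 1/18*1/1) = [2/27, 1/12)
  emit 'e', narrow to [1/27, 1/18)
Step 4: interval [1/27, 1/18), width = 1/18 - 1/27 = 1/54
  'd': [1/27 + 1/54*0/1, 1/27 + 1/54*1/6) = [1/27, 13/324)
  'e': [1/27 + 1/54*1/6, 1/27 + 1/54*1/2) = [13/324, 5/108)
  'f': [1/27 + 1/54*1/2, 1/27 + 1/54*5/6) = [5/108, 17/324)
  'c': [1/27 + 1/54*5/6, 1/27 + 1/54*1/1) = [17/324, 1/18) <- contains code 35/648
  emit 'c', narrow to [17/324, 1/18)

Answer: deec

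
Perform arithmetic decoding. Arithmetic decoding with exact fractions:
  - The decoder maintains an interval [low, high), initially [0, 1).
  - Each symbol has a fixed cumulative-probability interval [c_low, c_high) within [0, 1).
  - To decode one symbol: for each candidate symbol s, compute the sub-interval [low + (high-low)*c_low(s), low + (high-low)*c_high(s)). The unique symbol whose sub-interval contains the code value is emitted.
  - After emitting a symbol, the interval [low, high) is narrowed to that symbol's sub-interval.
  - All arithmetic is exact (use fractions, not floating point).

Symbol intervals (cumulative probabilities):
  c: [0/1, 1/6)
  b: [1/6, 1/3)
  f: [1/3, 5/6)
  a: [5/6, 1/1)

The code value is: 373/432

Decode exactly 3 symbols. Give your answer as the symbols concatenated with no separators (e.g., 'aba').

Answer: abc

Derivation:
Step 1: interval [0/1, 1/1), width = 1/1 - 0/1 = 1/1
  'c': [0/1 + 1/1*0/1, 0/1 + 1/1*1/6) = [0/1, 1/6)
  'b': [0/1 + 1/1*1/6, 0/1 + 1/1*1/3) = [1/6, 1/3)
  'f': [0/1 + 1/1*1/3, 0/1 + 1/1*5/6) = [1/3, 5/6)
  'a': [0/1 + 1/1*5/6, 0/1 + 1/1*1/1) = [5/6, 1/1) <- contains code 373/432
  emit 'a', narrow to [5/6, 1/1)
Step 2: interval [5/6, 1/1), width = 1/1 - 5/6 = 1/6
  'c': [5/6 + 1/6*0/1, 5/6 + 1/6*1/6) = [5/6, 31/36)
  'b': [5/6 + 1/6*1/6, 5/6 + 1/6*1/3) = [31/36, 8/9) <- contains code 373/432
  'f': [5/6 + 1/6*1/3, 5/6 + 1/6*5/6) = [8/9, 35/36)
  'a': [5/6 + 1/6*5/6, 5/6 + 1/6*1/1) = [35/36, 1/1)
  emit 'b', narrow to [31/36, 8/9)
Step 3: interval [31/36, 8/9), width = 8/9 - 31/36 = 1/36
  'c': [31/36 + 1/36*0/1, 31/36 + 1/36*1/6) = [31/36, 187/216) <- contains code 373/432
  'b': [31/36 + 1/36*1/6, 31/36 + 1/36*1/3) = [187/216, 47/54)
  'f': [31/36 + 1/36*1/3, 31/36 + 1/36*5/6) = [47/54, 191/216)
  'a': [31/36 + 1/36*5/6, 31/36 + 1/36*1/1) = [191/216, 8/9)
  emit 'c', narrow to [31/36, 187/216)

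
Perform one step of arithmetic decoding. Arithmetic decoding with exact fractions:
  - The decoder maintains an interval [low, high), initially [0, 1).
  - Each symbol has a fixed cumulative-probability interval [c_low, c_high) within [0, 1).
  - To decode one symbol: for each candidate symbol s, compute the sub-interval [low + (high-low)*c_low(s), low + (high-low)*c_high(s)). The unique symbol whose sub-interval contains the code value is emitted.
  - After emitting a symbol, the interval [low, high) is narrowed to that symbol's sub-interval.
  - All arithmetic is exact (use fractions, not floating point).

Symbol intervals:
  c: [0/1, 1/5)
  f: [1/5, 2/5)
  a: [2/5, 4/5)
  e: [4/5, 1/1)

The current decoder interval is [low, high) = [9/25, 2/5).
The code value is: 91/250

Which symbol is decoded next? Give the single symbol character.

Interval width = high − low = 2/5 − 9/25 = 1/25
Scaled code = (code − low) / width = (91/250 − 9/25) / 1/25 = 1/10
  c: [0/1, 1/5) ← scaled code falls here ✓
  f: [1/5, 2/5) 
  a: [2/5, 4/5) 
  e: [4/5, 1/1) 

Answer: c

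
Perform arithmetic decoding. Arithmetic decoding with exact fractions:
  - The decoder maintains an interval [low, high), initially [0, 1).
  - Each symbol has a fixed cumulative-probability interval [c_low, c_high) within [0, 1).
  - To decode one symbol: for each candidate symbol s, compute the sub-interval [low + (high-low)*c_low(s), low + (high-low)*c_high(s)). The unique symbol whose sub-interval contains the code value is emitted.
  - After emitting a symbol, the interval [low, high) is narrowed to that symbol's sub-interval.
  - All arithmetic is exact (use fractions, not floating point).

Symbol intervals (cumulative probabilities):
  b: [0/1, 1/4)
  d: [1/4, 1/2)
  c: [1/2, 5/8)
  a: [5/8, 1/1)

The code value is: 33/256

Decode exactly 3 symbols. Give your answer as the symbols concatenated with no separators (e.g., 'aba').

Step 1: interval [0/1, 1/1), width = 1/1 - 0/1 = 1/1
  'b': [0/1 + 1/1*0/1, 0/1 + 1/1*1/4) = [0/1, 1/4) <- contains code 33/256
  'd': [0/1 + 1/1*1/4, 0/1 + 1/1*1/2) = [1/4, 1/2)
  'c': [0/1 + 1/1*1/2, 0/1 + 1/1*5/8) = [1/2, 5/8)
  'a': [0/1 + 1/1*5/8, 0/1 + 1/1*1/1) = [5/8, 1/1)
  emit 'b', narrow to [0/1, 1/4)
Step 2: interval [0/1, 1/4), width = 1/4 - 0/1 = 1/4
  'b': [0/1 + 1/4*0/1, 0/1 + 1/4*1/4) = [0/1, 1/16)
  'd': [0/1 + 1/4*1/4, 0/1 + 1/4*1/2) = [1/16, 1/8)
  'c': [0/1 + 1/4*1/2, 0/1 + 1/4*5/8) = [1/8, 5/32) <- contains code 33/256
  'a': [0/1 + 1/4*5/8, 0/1 + 1/4*1/1) = [5/32, 1/4)
  emit 'c', narrow to [1/8, 5/32)
Step 3: interval [1/8, 5/32), width = 5/32 - 1/8 = 1/32
  'b': [1/8 + 1/32*0/1, 1/8 + 1/32*1/4) = [1/8, 17/128) <- contains code 33/256
  'd': [1/8 + 1/32*1/4, 1/8 + 1/32*1/2) = [17/128, 9/64)
  'c': [1/8 + 1/32*1/2, 1/8 + 1/32*5/8) = [9/64, 37/256)
  'a': [1/8 + 1/32*5/8, 1/8 + 1/32*1/1) = [37/256, 5/32)
  emit 'b', narrow to [1/8, 17/128)

Answer: bcb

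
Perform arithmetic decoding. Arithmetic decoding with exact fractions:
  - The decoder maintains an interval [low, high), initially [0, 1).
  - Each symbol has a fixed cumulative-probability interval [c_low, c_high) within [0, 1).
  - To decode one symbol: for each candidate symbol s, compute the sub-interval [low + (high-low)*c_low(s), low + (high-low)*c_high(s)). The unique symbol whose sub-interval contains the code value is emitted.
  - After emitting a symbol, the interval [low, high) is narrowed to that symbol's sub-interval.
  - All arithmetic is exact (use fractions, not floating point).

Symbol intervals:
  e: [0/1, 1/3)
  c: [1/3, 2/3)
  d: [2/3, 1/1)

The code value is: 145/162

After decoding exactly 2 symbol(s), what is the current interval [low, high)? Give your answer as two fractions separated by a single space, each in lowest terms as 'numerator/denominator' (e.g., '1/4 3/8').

Step 1: interval [0/1, 1/1), width = 1/1 - 0/1 = 1/1
  'e': [0/1 + 1/1*0/1, 0/1 + 1/1*1/3) = [0/1, 1/3)
  'c': [0/1 + 1/1*1/3, 0/1 + 1/1*2/3) = [1/3, 2/3)
  'd': [0/1 + 1/1*2/3, 0/1 + 1/1*1/1) = [2/3, 1/1) <- contains code 145/162
  emit 'd', narrow to [2/3, 1/1)
Step 2: interval [2/3, 1/1), width = 1/1 - 2/3 = 1/3
  'e': [2/3 + 1/3*0/1, 2/3 + 1/3*1/3) = [2/3, 7/9)
  'c': [2/3 + 1/3*1/3, 2/3 + 1/3*2/3) = [7/9, 8/9)
  'd': [2/3 + 1/3*2/3, 2/3 + 1/3*1/1) = [8/9, 1/1) <- contains code 145/162
  emit 'd', narrow to [8/9, 1/1)

Answer: 8/9 1/1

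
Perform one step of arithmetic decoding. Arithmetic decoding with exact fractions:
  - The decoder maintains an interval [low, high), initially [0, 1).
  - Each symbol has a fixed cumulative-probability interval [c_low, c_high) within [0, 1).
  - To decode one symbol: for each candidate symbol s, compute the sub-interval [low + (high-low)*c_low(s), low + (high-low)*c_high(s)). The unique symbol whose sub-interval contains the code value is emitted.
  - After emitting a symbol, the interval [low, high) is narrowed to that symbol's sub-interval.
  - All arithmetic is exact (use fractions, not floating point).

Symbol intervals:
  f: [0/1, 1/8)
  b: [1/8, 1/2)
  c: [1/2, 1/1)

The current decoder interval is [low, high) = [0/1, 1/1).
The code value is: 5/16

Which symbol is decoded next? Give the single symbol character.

Interval width = high − low = 1/1 − 0/1 = 1/1
Scaled code = (code − low) / width = (5/16 − 0/1) / 1/1 = 5/16
  f: [0/1, 1/8) 
  b: [1/8, 1/2) ← scaled code falls here ✓
  c: [1/2, 1/1) 

Answer: b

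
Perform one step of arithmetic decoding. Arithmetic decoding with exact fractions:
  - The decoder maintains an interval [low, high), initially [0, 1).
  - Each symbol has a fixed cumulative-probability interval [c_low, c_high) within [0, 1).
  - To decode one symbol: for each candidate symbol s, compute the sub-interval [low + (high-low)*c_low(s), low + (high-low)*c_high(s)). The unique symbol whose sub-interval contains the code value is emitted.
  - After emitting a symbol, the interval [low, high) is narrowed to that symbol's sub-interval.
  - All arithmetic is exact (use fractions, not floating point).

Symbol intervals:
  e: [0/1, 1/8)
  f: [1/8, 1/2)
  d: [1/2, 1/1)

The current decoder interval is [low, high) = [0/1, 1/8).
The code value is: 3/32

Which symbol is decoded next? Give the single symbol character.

Interval width = high − low = 1/8 − 0/1 = 1/8
Scaled code = (code − low) / width = (3/32 − 0/1) / 1/8 = 3/4
  e: [0/1, 1/8) 
  f: [1/8, 1/2) 
  d: [1/2, 1/1) ← scaled code falls here ✓

Answer: d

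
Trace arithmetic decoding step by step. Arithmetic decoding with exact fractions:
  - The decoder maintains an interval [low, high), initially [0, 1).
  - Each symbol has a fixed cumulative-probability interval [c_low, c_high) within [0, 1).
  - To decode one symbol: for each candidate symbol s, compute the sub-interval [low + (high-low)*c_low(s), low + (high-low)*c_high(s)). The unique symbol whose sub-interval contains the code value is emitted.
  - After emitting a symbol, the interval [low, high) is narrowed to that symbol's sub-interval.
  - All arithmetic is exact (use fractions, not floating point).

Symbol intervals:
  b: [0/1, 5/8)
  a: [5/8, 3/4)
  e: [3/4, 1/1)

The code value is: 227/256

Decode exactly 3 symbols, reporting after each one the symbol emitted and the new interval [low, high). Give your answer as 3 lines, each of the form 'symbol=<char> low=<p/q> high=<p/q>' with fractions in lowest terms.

Answer: symbol=e low=3/4 high=1/1
symbol=b low=3/4 high=29/32
symbol=e low=111/128 high=29/32

Derivation:
Step 1: interval [0/1, 1/1), width = 1/1 - 0/1 = 1/1
  'b': [0/1 + 1/1*0/1, 0/1 + 1/1*5/8) = [0/1, 5/8)
  'a': [0/1 + 1/1*5/8, 0/1 + 1/1*3/4) = [5/8, 3/4)
  'e': [0/1 + 1/1*3/4, 0/1 + 1/1*1/1) = [3/4, 1/1) <- contains code 227/256
  emit 'e', narrow to [3/4, 1/1)
Step 2: interval [3/4, 1/1), width = 1/1 - 3/4 = 1/4
  'b': [3/4 + 1/4*0/1, 3/4 + 1/4*5/8) = [3/4, 29/32) <- contains code 227/256
  'a': [3/4 + 1/4*5/8, 3/4 + 1/4*3/4) = [29/32, 15/16)
  'e': [3/4 + 1/4*3/4, 3/4 + 1/4*1/1) = [15/16, 1/1)
  emit 'b', narrow to [3/4, 29/32)
Step 3: interval [3/4, 29/32), width = 29/32 - 3/4 = 5/32
  'b': [3/4 + 5/32*0/1, 3/4 + 5/32*5/8) = [3/4, 217/256)
  'a': [3/4 + 5/32*5/8, 3/4 + 5/32*3/4) = [217/256, 111/128)
  'e': [3/4 + 5/32*3/4, 3/4 + 5/32*1/1) = [111/128, 29/32) <- contains code 227/256
  emit 'e', narrow to [111/128, 29/32)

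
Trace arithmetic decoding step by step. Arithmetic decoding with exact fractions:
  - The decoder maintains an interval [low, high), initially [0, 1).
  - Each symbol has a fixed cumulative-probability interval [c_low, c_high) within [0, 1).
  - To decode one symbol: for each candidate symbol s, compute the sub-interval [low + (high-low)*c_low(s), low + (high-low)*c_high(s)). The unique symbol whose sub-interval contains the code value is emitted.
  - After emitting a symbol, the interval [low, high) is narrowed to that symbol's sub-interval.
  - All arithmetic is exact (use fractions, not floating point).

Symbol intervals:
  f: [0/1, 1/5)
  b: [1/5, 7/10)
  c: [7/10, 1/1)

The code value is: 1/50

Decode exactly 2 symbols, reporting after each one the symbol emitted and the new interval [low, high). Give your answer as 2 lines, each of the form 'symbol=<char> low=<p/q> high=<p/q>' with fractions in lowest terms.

Step 1: interval [0/1, 1/1), width = 1/1 - 0/1 = 1/1
  'f': [0/1 + 1/1*0/1, 0/1 + 1/1*1/5) = [0/1, 1/5) <- contains code 1/50
  'b': [0/1 + 1/1*1/5, 0/1 + 1/1*7/10) = [1/5, 7/10)
  'c': [0/1 + 1/1*7/10, 0/1 + 1/1*1/1) = [7/10, 1/1)
  emit 'f', narrow to [0/1, 1/5)
Step 2: interval [0/1, 1/5), width = 1/5 - 0/1 = 1/5
  'f': [0/1 + 1/5*0/1, 0/1 + 1/5*1/5) = [0/1, 1/25) <- contains code 1/50
  'b': [0/1 + 1/5*1/5, 0/1 + 1/5*7/10) = [1/25, 7/50)
  'c': [0/1 + 1/5*7/10, 0/1 + 1/5*1/1) = [7/50, 1/5)
  emit 'f', narrow to [0/1, 1/25)

Answer: symbol=f low=0/1 high=1/5
symbol=f low=0/1 high=1/25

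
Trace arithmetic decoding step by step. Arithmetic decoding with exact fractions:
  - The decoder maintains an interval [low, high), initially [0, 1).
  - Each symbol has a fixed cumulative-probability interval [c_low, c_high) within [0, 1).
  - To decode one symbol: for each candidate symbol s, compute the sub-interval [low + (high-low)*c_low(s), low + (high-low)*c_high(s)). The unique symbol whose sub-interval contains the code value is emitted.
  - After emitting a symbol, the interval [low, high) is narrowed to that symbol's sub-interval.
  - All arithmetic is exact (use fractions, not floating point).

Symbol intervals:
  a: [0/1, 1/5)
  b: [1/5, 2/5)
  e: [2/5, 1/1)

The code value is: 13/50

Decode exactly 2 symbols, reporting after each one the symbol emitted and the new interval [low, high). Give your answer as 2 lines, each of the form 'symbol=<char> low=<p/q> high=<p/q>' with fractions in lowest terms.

Step 1: interval [0/1, 1/1), width = 1/1 - 0/1 = 1/1
  'a': [0/1 + 1/1*0/1, 0/1 + 1/1*1/5) = [0/1, 1/5)
  'b': [0/1 + 1/1*1/5, 0/1 + 1/1*2/5) = [1/5, 2/5) <- contains code 13/50
  'e': [0/1 + 1/1*2/5, 0/1 + 1/1*1/1) = [2/5, 1/1)
  emit 'b', narrow to [1/5, 2/5)
Step 2: interval [1/5, 2/5), width = 2/5 - 1/5 = 1/5
  'a': [1/5 + 1/5*0/1, 1/5 + 1/5*1/5) = [1/5, 6/25)
  'b': [1/5 + 1/5*1/5, 1/5 + 1/5*2/5) = [6/25, 7/25) <- contains code 13/50
  'e': [1/5 + 1/5*2/5, 1/5 + 1/5*1/1) = [7/25, 2/5)
  emit 'b', narrow to [6/25, 7/25)

Answer: symbol=b low=1/5 high=2/5
symbol=b low=6/25 high=7/25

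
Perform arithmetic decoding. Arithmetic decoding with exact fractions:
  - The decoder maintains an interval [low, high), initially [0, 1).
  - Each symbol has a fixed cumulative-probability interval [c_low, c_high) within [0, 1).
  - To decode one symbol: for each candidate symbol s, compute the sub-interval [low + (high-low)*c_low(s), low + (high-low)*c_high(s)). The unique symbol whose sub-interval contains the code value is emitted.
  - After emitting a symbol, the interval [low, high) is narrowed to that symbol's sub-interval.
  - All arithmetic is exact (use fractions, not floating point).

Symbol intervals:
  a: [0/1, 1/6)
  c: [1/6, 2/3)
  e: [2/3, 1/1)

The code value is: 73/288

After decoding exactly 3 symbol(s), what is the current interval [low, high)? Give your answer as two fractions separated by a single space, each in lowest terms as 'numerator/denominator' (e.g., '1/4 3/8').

Step 1: interval [0/1, 1/1), width = 1/1 - 0/1 = 1/1
  'a': [0/1 + 1/1*0/1, 0/1 + 1/1*1/6) = [0/1, 1/6)
  'c': [0/1 + 1/1*1/6, 0/1 + 1/1*2/3) = [1/6, 2/3) <- contains code 73/288
  'e': [0/1 + 1/1*2/3, 0/1 + 1/1*1/1) = [2/3, 1/1)
  emit 'c', narrow to [1/6, 2/3)
Step 2: interval [1/6, 2/3), width = 2/3 - 1/6 = 1/2
  'a': [1/6 + 1/2*0/1, 1/6 + 1/2*1/6) = [1/6, 1/4)
  'c': [1/6 + 1/2*1/6, 1/6 + 1/2*2/3) = [1/4, 1/2) <- contains code 73/288
  'e': [1/6 + 1/2*2/3, 1/6 + 1/2*1/1) = [1/2, 2/3)
  emit 'c', narrow to [1/4, 1/2)
Step 3: interval [1/4, 1/2), width = 1/2 - 1/4 = 1/4
  'a': [1/4 + 1/4*0/1, 1/4 + 1/4*1/6) = [1/4, 7/24) <- contains code 73/288
  'c': [1/4 + 1/4*1/6, 1/4 + 1/4*2/3) = [7/24, 5/12)
  'e': [1/4 + 1/4*2/3, 1/4 + 1/4*1/1) = [5/12, 1/2)
  emit 'a', narrow to [1/4, 7/24)

Answer: 1/4 7/24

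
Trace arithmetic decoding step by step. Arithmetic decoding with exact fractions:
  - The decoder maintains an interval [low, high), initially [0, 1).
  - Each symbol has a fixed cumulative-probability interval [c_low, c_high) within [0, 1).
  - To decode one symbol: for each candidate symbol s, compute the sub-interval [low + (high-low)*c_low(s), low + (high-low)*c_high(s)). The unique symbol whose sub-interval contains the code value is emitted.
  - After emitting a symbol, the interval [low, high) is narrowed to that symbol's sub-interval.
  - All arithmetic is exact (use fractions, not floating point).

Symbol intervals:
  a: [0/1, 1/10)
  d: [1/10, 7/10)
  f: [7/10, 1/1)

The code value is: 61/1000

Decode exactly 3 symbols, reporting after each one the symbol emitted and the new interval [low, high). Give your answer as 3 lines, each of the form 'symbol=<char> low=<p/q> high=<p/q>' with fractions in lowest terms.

Answer: symbol=a low=0/1 high=1/10
symbol=d low=1/100 high=7/100
symbol=f low=13/250 high=7/100

Derivation:
Step 1: interval [0/1, 1/1), width = 1/1 - 0/1 = 1/1
  'a': [0/1 + 1/1*0/1, 0/1 + 1/1*1/10) = [0/1, 1/10) <- contains code 61/1000
  'd': [0/1 + 1/1*1/10, 0/1 + 1/1*7/10) = [1/10, 7/10)
  'f': [0/1 + 1/1*7/10, 0/1 + 1/1*1/1) = [7/10, 1/1)
  emit 'a', narrow to [0/1, 1/10)
Step 2: interval [0/1, 1/10), width = 1/10 - 0/1 = 1/10
  'a': [0/1 + 1/10*0/1, 0/1 + 1/10*1/10) = [0/1, 1/100)
  'd': [0/1 + 1/10*1/10, 0/1 + 1/10*7/10) = [1/100, 7/100) <- contains code 61/1000
  'f': [0/1 + 1/10*7/10, 0/1 + 1/10*1/1) = [7/100, 1/10)
  emit 'd', narrow to [1/100, 7/100)
Step 3: interval [1/100, 7/100), width = 7/100 - 1/100 = 3/50
  'a': [1/100 + 3/50*0/1, 1/100 + 3/50*1/10) = [1/100, 2/125)
  'd': [1/100 + 3/50*1/10, 1/100 + 3/50*7/10) = [2/125, 13/250)
  'f': [1/100 + 3/50*7/10, 1/100 + 3/50*1/1) = [13/250, 7/100) <- contains code 61/1000
  emit 'f', narrow to [13/250, 7/100)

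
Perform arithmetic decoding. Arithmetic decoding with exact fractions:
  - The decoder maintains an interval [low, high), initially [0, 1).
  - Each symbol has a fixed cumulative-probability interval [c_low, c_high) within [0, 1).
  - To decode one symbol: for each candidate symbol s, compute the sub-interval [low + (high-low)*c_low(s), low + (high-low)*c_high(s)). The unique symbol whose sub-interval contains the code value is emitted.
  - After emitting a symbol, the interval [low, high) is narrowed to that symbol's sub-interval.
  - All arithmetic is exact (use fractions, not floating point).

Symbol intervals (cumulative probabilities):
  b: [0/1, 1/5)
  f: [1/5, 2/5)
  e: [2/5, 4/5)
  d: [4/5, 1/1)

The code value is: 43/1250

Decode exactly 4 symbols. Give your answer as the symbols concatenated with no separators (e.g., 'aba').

Step 1: interval [0/1, 1/1), width = 1/1 - 0/1 = 1/1
  'b': [0/1 + 1/1*0/1, 0/1 + 1/1*1/5) = [0/1, 1/5) <- contains code 43/1250
  'f': [0/1 + 1/1*1/5, 0/1 + 1/1*2/5) = [1/5, 2/5)
  'e': [0/1 + 1/1*2/5, 0/1 + 1/1*4/5) = [2/5, 4/5)
  'd': [0/1 + 1/1*4/5, 0/1 + 1/1*1/1) = [4/5, 1/1)
  emit 'b', narrow to [0/1, 1/5)
Step 2: interval [0/1, 1/5), width = 1/5 - 0/1 = 1/5
  'b': [0/1 + 1/5*0/1, 0/1 + 1/5*1/5) = [0/1, 1/25) <- contains code 43/1250
  'f': [0/1 + 1/5*1/5, 0/1 + 1/5*2/5) = [1/25, 2/25)
  'e': [0/1 + 1/5*2/5, 0/1 + 1/5*4/5) = [2/25, 4/25)
  'd': [0/1 + 1/5*4/5, 0/1 + 1/5*1/1) = [4/25, 1/5)
  emit 'b', narrow to [0/1, 1/25)
Step 3: interval [0/1, 1/25), width = 1/25 - 0/1 = 1/25
  'b': [0/1 + 1/25*0/1, 0/1 + 1/25*1/5) = [0/1, 1/125)
  'f': [0/1 + 1/25*1/5, 0/1 + 1/25*2/5) = [1/125, 2/125)
  'e': [0/1 + 1/25*2/5, 0/1 + 1/25*4/5) = [2/125, 4/125)
  'd': [0/1 + 1/25*4/5, 0/1 + 1/25*1/1) = [4/125, 1/25) <- contains code 43/1250
  emit 'd', narrow to [4/125, 1/25)
Step 4: interval [4/125, 1/25), width = 1/25 - 4/125 = 1/125
  'b': [4/125 + 1/125*0/1, 4/125 + 1/125*1/5) = [4/125, 21/625)
  'f': [4/125 + 1/125*1/5, 4/125 + 1/125*2/5) = [21/625, 22/625) <- contains code 43/1250
  'e': [4/125 + 1/125*2/5, 4/125 + 1/125*4/5) = [22/625, 24/625)
  'd': [4/125 + 1/125*4/5, 4/125 + 1/125*1/1) = [24/625, 1/25)
  emit 'f', narrow to [21/625, 22/625)

Answer: bbdf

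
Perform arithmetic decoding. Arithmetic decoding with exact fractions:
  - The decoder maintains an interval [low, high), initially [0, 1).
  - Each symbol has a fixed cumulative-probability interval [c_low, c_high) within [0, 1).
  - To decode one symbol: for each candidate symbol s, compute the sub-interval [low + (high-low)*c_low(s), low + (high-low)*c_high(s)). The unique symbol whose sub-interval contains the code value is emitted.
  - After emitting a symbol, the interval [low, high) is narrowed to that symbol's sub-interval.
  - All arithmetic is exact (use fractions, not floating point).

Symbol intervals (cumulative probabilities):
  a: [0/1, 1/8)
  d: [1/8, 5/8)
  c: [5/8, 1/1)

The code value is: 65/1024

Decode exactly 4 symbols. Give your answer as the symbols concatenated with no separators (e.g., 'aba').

Step 1: interval [0/1, 1/1), width = 1/1 - 0/1 = 1/1
  'a': [0/1 + 1/1*0/1, 0/1 + 1/1*1/8) = [0/1, 1/8) <- contains code 65/1024
  'd': [0/1 + 1/1*1/8, 0/1 + 1/1*5/8) = [1/8, 5/8)
  'c': [0/1 + 1/1*5/8, 0/1 + 1/1*1/1) = [5/8, 1/1)
  emit 'a', narrow to [0/1, 1/8)
Step 2: interval [0/1, 1/8), width = 1/8 - 0/1 = 1/8
  'a': [0/1 + 1/8*0/1, 0/1 + 1/8*1/8) = [0/1, 1/64)
  'd': [0/1 + 1/8*1/8, 0/1 + 1/8*5/8) = [1/64, 5/64) <- contains code 65/1024
  'c': [0/1 + 1/8*5/8, 0/1 + 1/8*1/1) = [5/64, 1/8)
  emit 'd', narrow to [1/64, 5/64)
Step 3: interval [1/64, 5/64), width = 5/64 - 1/64 = 1/16
  'a': [1/64 + 1/16*0/1, 1/64 + 1/16*1/8) = [1/64, 3/128)
  'd': [1/64 + 1/16*1/8, 1/64 + 1/16*5/8) = [3/128, 7/128)
  'c': [1/64 + 1/16*5/8, 1/64 + 1/16*1/1) = [7/128, 5/64) <- contains code 65/1024
  emit 'c', narrow to [7/128, 5/64)
Step 4: interval [7/128, 5/64), width = 5/64 - 7/128 = 3/128
  'a': [7/128 + 3/128*0/1, 7/128 + 3/128*1/8) = [7/128, 59/1024)
  'd': [7/128 + 3/128*1/8, 7/128 + 3/128*5/8) = [59/1024, 71/1024) <- contains code 65/1024
  'c': [7/128 + 3/128*5/8, 7/128 + 3/128*1/1) = [71/1024, 5/64)
  emit 'd', narrow to [59/1024, 71/1024)

Answer: adcd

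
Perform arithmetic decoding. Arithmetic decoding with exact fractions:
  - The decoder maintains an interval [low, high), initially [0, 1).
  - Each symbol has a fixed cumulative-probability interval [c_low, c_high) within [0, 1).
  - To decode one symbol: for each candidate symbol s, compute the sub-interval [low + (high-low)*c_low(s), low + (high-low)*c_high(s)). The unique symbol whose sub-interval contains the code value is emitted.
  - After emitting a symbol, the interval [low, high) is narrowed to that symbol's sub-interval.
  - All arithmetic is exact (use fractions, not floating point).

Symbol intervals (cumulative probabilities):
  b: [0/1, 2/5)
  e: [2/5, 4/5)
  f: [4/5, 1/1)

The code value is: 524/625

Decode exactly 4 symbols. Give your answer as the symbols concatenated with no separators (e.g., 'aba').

Step 1: interval [0/1, 1/1), width = 1/1 - 0/1 = 1/1
  'b': [0/1 + 1/1*0/1, 0/1 + 1/1*2/5) = [0/1, 2/5)
  'e': [0/1 + 1/1*2/5, 0/1 + 1/1*4/5) = [2/5, 4/5)
  'f': [0/1 + 1/1*4/5, 0/1 + 1/1*1/1) = [4/5, 1/1) <- contains code 524/625
  emit 'f', narrow to [4/5, 1/1)
Step 2: interval [4/5, 1/1), width = 1/1 - 4/5 = 1/5
  'b': [4/5 + 1/5*0/1, 4/5 + 1/5*2/5) = [4/5, 22/25) <- contains code 524/625
  'e': [4/5 + 1/5*2/5, 4/5 + 1/5*4/5) = [22/25, 24/25)
  'f': [4/5 + 1/5*4/5, 4/5 + 1/5*1/1) = [24/25, 1/1)
  emit 'b', narrow to [4/5, 22/25)
Step 3: interval [4/5, 22/25), width = 22/25 - 4/5 = 2/25
  'b': [4/5 + 2/25*0/1, 4/5 + 2/25*2/5) = [4/5, 104/125)
  'e': [4/5 + 2/25*2/5, 4/5 + 2/25*4/5) = [104/125, 108/125) <- contains code 524/625
  'f': [4/5 + 2/25*4/5, 4/5 + 2/25*1/1) = [108/125, 22/25)
  emit 'e', narrow to [104/125, 108/125)
Step 4: interval [104/125, 108/125), width = 108/125 - 104/125 = 4/125
  'b': [104/125 + 4/125*0/1, 104/125 + 4/125*2/5) = [104/125, 528/625) <- contains code 524/625
  'e': [104/125 + 4/125*2/5, 104/125 + 4/125*4/5) = [528/625, 536/625)
  'f': [104/125 + 4/125*4/5, 104/125 + 4/125*1/1) = [536/625, 108/125)
  emit 'b', narrow to [104/125, 528/625)

Answer: fbeb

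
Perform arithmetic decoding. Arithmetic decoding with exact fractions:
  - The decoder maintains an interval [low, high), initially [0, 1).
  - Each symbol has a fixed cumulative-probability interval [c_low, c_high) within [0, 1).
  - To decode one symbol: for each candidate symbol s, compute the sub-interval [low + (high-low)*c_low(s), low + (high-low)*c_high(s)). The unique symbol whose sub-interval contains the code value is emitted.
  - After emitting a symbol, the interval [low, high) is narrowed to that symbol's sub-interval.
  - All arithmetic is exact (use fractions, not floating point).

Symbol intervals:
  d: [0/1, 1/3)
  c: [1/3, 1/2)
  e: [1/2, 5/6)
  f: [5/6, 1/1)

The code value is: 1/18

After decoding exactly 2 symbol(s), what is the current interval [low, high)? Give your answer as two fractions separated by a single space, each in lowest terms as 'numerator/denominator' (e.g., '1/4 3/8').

Step 1: interval [0/1, 1/1), width = 1/1 - 0/1 = 1/1
  'd': [0/1 + 1/1*0/1, 0/1 + 1/1*1/3) = [0/1, 1/3) <- contains code 1/18
  'c': [0/1 + 1/1*1/3, 0/1 + 1/1*1/2) = [1/3, 1/2)
  'e': [0/1 + 1/1*1/2, 0/1 + 1/1*5/6) = [1/2, 5/6)
  'f': [0/1 + 1/1*5/6, 0/1 + 1/1*1/1) = [5/6, 1/1)
  emit 'd', narrow to [0/1, 1/3)
Step 2: interval [0/1, 1/3), width = 1/3 - 0/1 = 1/3
  'd': [0/1 + 1/3*0/1, 0/1 + 1/3*1/3) = [0/1, 1/9) <- contains code 1/18
  'c': [0/1 + 1/3*1/3, 0/1 + 1/3*1/2) = [1/9, 1/6)
  'e': [0/1 + 1/3*1/2, 0/1 + 1/3*5/6) = [1/6, 5/18)
  'f': [0/1 + 1/3*5/6, 0/1 + 1/3*1/1) = [5/18, 1/3)
  emit 'd', narrow to [0/1, 1/9)

Answer: 0/1 1/9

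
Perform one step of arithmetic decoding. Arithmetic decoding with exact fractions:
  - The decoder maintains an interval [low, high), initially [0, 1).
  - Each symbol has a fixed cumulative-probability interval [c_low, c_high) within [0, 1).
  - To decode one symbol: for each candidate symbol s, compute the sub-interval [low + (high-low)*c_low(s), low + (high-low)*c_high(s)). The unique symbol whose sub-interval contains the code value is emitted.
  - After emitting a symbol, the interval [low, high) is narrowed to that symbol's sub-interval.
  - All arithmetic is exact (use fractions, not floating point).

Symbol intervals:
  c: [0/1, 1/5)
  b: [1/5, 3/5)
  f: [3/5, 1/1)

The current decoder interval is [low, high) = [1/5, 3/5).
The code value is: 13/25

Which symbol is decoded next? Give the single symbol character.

Interval width = high − low = 3/5 − 1/5 = 2/5
Scaled code = (code − low) / width = (13/25 − 1/5) / 2/5 = 4/5
  c: [0/1, 1/5) 
  b: [1/5, 3/5) 
  f: [3/5, 1/1) ← scaled code falls here ✓

Answer: f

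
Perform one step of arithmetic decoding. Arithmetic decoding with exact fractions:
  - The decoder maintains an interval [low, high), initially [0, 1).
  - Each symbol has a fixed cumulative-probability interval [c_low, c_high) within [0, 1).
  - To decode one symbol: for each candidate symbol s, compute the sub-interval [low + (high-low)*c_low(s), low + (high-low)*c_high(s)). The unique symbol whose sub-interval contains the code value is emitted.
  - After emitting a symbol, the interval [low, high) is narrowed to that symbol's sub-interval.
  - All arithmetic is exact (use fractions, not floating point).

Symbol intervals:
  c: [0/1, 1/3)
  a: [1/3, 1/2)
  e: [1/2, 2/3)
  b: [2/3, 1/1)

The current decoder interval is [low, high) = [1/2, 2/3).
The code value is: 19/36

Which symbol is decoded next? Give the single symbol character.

Interval width = high − low = 2/3 − 1/2 = 1/6
Scaled code = (code − low) / width = (19/36 − 1/2) / 1/6 = 1/6
  c: [0/1, 1/3) ← scaled code falls here ✓
  a: [1/3, 1/2) 
  e: [1/2, 2/3) 
  b: [2/3, 1/1) 

Answer: c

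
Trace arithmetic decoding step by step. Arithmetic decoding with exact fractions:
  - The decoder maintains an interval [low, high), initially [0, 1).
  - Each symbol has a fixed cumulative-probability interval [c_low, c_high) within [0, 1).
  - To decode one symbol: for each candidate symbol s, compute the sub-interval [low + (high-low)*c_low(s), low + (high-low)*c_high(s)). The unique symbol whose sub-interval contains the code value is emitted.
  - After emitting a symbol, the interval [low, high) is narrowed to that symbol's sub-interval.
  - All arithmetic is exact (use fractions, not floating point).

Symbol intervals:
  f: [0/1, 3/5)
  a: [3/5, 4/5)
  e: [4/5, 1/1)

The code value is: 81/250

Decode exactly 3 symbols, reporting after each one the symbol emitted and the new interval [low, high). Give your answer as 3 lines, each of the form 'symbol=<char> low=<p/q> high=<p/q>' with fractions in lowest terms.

Step 1: interval [0/1, 1/1), width = 1/1 - 0/1 = 1/1
  'f': [0/1 + 1/1*0/1, 0/1 + 1/1*3/5) = [0/1, 3/5) <- contains code 81/250
  'a': [0/1 + 1/1*3/5, 0/1 + 1/1*4/5) = [3/5, 4/5)
  'e': [0/1 + 1/1*4/5, 0/1 + 1/1*1/1) = [4/5, 1/1)
  emit 'f', narrow to [0/1, 3/5)
Step 2: interval [0/1, 3/5), width = 3/5 - 0/1 = 3/5
  'f': [0/1 + 3/5*0/1, 0/1 + 3/5*3/5) = [0/1, 9/25) <- contains code 81/250
  'a': [0/1 + 3/5*3/5, 0/1 + 3/5*4/5) = [9/25, 12/25)
  'e': [0/1 + 3/5*4/5, 0/1 + 3/5*1/1) = [12/25, 3/5)
  emit 'f', narrow to [0/1, 9/25)
Step 3: interval [0/1, 9/25), width = 9/25 - 0/1 = 9/25
  'f': [0/1 + 9/25*0/1, 0/1 + 9/25*3/5) = [0/1, 27/125)
  'a': [0/1 + 9/25*3/5, 0/1 + 9/25*4/5) = [27/125, 36/125)
  'e': [0/1 + 9/25*4/5, 0/1 + 9/25*1/1) = [36/125, 9/25) <- contains code 81/250
  emit 'e', narrow to [36/125, 9/25)

Answer: symbol=f low=0/1 high=3/5
symbol=f low=0/1 high=9/25
symbol=e low=36/125 high=9/25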